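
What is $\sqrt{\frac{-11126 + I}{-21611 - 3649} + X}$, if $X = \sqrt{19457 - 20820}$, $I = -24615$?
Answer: $\frac{\sqrt{225704415 + 159516900 i \sqrt{1363}}}{12630} \approx 4.3795 + 4.2149 i$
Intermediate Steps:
$X = i \sqrt{1363}$ ($X = \sqrt{-1363} = i \sqrt{1363} \approx 36.919 i$)
$\sqrt{\frac{-11126 + I}{-21611 - 3649} + X} = \sqrt{\frac{-11126 - 24615}{-21611 - 3649} + i \sqrt{1363}} = \sqrt{- \frac{35741}{-25260} + i \sqrt{1363}} = \sqrt{\left(-35741\right) \left(- \frac{1}{25260}\right) + i \sqrt{1363}} = \sqrt{\frac{35741}{25260} + i \sqrt{1363}}$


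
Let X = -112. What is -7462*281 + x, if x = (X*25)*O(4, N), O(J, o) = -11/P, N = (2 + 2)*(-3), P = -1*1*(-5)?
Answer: -2090662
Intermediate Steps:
P = 5 (P = -1*(-5) = 5)
N = -12 (N = 4*(-3) = -12)
O(J, o) = -11/5
x = 6160 (x = -112*25*(-11/5) = -2800*(-11/5) = 6160)
-7462*281 + x = -7462*281 + 6160 = -2096822 + 6160 = -2090662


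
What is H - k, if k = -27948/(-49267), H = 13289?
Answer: 654681215/49267 ≈ 13288.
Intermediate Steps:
k = 27948/49267 (k = -27948*(-1/49267) = 27948/49267 ≈ 0.56728)
H - k = 13289 - 1*27948/49267 = 13289 - 27948/49267 = 654681215/49267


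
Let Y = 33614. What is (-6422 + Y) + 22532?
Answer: 49724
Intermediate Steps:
(-6422 + Y) + 22532 = (-6422 + 33614) + 22532 = 27192 + 22532 = 49724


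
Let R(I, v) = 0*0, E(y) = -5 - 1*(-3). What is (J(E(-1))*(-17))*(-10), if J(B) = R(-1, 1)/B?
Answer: 0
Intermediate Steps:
E(y) = -2 (E(y) = -5 + 3 = -2)
R(I, v) = 0
J(B) = 0 (J(B) = 0/B = 0)
(J(E(-1))*(-17))*(-10) = (0*(-17))*(-10) = 0*(-10) = 0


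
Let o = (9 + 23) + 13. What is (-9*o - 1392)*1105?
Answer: -1985685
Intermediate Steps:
o = 45 (o = 32 + 13 = 45)
(-9*o - 1392)*1105 = (-9*45 - 1392)*1105 = (-405 - 1392)*1105 = -1797*1105 = -1985685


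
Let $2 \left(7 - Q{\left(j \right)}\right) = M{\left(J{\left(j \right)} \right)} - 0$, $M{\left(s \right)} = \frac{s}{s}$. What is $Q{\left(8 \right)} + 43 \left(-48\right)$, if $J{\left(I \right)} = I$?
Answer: $- \frac{4115}{2} \approx -2057.5$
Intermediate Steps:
$M{\left(s \right)} = 1$
$Q{\left(j \right)} = \frac{13}{2}$ ($Q{\left(j \right)} = 7 - \frac{1 - 0}{2} = 7 - \frac{1 + 0}{2} = 7 - \frac{1}{2} = \frac{13}{2}$)
$Q{\left(8 \right)} + 43 \left(-48\right) = \frac{13}{2} + 43 \left(-48\right) = \frac{13}{2} - 2064 = - \frac{4115}{2}$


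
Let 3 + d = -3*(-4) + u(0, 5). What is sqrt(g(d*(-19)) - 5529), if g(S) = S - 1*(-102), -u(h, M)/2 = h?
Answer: 3*I*sqrt(622) ≈ 74.82*I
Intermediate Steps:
u(h, M) = -2*h
d = 9 (d = -3 + (-3*(-4) - 2*0) = -3 + (12 + 0) = -3 + 12 = 9)
g(S) = 102 + S (g(S) = S + 102 = 102 + S)
sqrt(g(d*(-19)) - 5529) = sqrt((102 + 9*(-19)) - 5529) = sqrt((102 - 171) - 5529) = sqrt(-69 - 5529) = sqrt(-5598) = 3*I*sqrt(622)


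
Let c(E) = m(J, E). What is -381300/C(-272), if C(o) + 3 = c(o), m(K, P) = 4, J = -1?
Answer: -381300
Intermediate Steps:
c(E) = 4
C(o) = 1 (C(o) = -3 + 4 = 1)
-381300/C(-272) = -381300/1 = -381300*1 = -381300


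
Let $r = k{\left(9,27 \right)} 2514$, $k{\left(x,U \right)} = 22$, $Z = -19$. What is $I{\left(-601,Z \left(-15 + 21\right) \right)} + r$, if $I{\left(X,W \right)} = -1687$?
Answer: $53621$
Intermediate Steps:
$r = 55308$ ($r = 22 \cdot 2514 = 55308$)
$I{\left(-601,Z \left(-15 + 21\right) \right)} + r = -1687 + 55308 = 53621$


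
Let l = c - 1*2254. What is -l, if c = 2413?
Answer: -159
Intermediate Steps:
l = 159 (l = 2413 - 1*2254 = 2413 - 2254 = 159)
-l = -1*159 = -159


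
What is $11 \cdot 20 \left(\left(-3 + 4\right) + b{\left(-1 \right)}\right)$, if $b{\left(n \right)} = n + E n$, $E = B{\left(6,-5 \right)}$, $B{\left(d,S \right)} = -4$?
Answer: $880$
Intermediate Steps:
$E = -4$
$b{\left(n \right)} = - 3 n$ ($b{\left(n \right)} = n - 4 n = - 3 n$)
$11 \cdot 20 \left(\left(-3 + 4\right) + b{\left(-1 \right)}\right) = 11 \cdot 20 \left(\left(-3 + 4\right) - -3\right) = 220 \left(1 + 3\right) = 220 \cdot 4 = 880$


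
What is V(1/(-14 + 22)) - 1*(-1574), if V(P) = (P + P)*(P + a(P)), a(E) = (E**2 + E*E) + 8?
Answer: 201733/128 ≈ 1576.0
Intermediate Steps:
a(E) = 8 + 2*E**2 (a(E) = (E**2 + E**2) + 8 = 2*E**2 + 8 = 8 + 2*E**2)
V(P) = 2*P*(8 + P + 2*P**2) (V(P) = (P + P)*(P + (8 + 2*P**2)) = (2*P)*(8 + P + 2*P**2) = 2*P*(8 + P + 2*P**2))
V(1/(-14 + 22)) - 1*(-1574) = 2*(8 + 1/(-14 + 22) + 2*(1/(-14 + 22))**2)/(-14 + 22) - 1*(-1574) = 2*(8 + 1/8 + 2*(1/8)**2)/8 + 1574 = 2*(1/8)*(8 + 1/8 + 2*(1/8)**2) + 1574 = 2*(1/8)*(8 + 1/8 + 2*(1/64)) + 1574 = 2*(1/8)*(8 + 1/8 + 1/32) + 1574 = 2*(1/8)*(261/32) + 1574 = 261/128 + 1574 = 201733/128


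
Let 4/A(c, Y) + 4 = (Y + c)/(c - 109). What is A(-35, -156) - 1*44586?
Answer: -17166186/385 ≈ -44588.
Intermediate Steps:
A(c, Y) = 4/(-4 + (Y + c)/(-109 + c)) (A(c, Y) = 4/(-4 + (Y + c)/(c - 109)) = 4/(-4 + (Y + c)/(-109 + c)))
A(-35, -156) - 1*44586 = 4*(-109 - 35)/(436 - 156 - 3*(-35)) - 1*44586 = 4*(-144)/(436 - 156 + 105) - 44586 = 4*(-144)/385 - 44586 = 4*(1/385)*(-144) - 44586 = -576/385 - 44586 = -17166186/385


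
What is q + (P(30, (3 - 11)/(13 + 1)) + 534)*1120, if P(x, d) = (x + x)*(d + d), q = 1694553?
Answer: 2215833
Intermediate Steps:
P(x, d) = 4*d*x (P(x, d) = (2*x)*(2*d) = 4*d*x)
q + (P(30, (3 - 11)/(13 + 1)) + 534)*1120 = 1694553 + (4*((3 - 11)/(13 + 1))*30 + 534)*1120 = 1694553 + (4*(-8/14)*30 + 534)*1120 = 1694553 + (4*(-8*1/14)*30 + 534)*1120 = 1694553 + (4*(-4/7)*30 + 534)*1120 = 1694553 + (-480/7 + 534)*1120 = 1694553 + (3258/7)*1120 = 1694553 + 521280 = 2215833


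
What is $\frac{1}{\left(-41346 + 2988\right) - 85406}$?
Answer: $- \frac{1}{123764} \approx -8.0799 \cdot 10^{-6}$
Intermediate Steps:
$\frac{1}{\left(-41346 + 2988\right) - 85406} = \frac{1}{-38358 - 85406} = \frac{1}{-123764} = - \frac{1}{123764}$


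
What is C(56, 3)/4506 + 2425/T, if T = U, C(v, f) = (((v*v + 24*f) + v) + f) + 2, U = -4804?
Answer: 2388613/10823412 ≈ 0.22069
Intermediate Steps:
C(v, f) = 2 + v + v² + 25*f (C(v, f) = (((v² + 24*f) + v) + f) + 2 = ((v + v² + 24*f) + f) + 2 = (v + v² + 25*f) + 2 = 2 + v + v² + 25*f)
T = -4804
C(56, 3)/4506 + 2425/T = (2 + 56 + 56² + 25*3)/4506 + 2425/(-4804) = (2 + 56 + 3136 + 75)*(1/4506) + 2425*(-1/4804) = 3269*(1/4506) - 2425/4804 = 3269/4506 - 2425/4804 = 2388613/10823412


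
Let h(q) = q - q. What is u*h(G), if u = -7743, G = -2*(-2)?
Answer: 0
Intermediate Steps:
G = 4
h(q) = 0
u*h(G) = -7743*0 = 0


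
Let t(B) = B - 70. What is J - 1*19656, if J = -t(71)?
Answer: -19657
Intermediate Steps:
t(B) = -70 + B
J = -1 (J = -(-70 + 71) = -1*1 = -1)
J - 1*19656 = -1 - 1*19656 = -1 - 19656 = -19657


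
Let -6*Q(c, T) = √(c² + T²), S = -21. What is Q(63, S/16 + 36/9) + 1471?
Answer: 1471 - √1017913/96 ≈ 1460.5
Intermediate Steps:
Q(c, T) = -√(T² + c²)/6 (Q(c, T) = -√(c² + T²)/6 = -√(T² + c²)/6)
Q(63, S/16 + 36/9) + 1471 = -√((-21/16 + 36/9)² + 63²)/6 + 1471 = -√((-21*1/16 + 36*(⅑))² + 3969)/6 + 1471 = -√((-21/16 + 4)² + 3969)/6 + 1471 = -√((43/16)² + 3969)/6 + 1471 = -√(1849/256 + 3969)/6 + 1471 = -√1017913/96 + 1471 = 1471 - √1017913/96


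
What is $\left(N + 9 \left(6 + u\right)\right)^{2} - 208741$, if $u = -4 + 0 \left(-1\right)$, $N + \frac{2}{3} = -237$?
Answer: $- \frac{1444388}{9} \approx -1.6049 \cdot 10^{5}$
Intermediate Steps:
$N = - \frac{713}{3}$ ($N = - \frac{2}{3} - 237 = - \frac{713}{3} \approx -237.67$)
$u = -4$ ($u = -4 + 0 = -4$)
$\left(N + 9 \left(6 + u\right)\right)^{2} - 208741 = \left(- \frac{713}{3} + 9 \left(6 - 4\right)\right)^{2} - 208741 = \left(- \frac{713}{3} + 9 \cdot 2\right)^{2} - 208741 = \left(- \frac{713}{3} + 18\right)^{2} - 208741 = \left(- \frac{659}{3}\right)^{2} - 208741 = \frac{434281}{9} - 208741 = - \frac{1444388}{9}$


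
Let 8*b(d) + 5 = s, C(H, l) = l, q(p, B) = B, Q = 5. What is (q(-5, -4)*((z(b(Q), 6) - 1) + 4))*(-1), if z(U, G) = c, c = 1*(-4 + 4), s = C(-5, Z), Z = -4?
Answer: 12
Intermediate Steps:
s = -4
b(d) = -9/8 (b(d) = -5/8 + (⅛)*(-4) = -5/8 - ½ = -9/8)
c = 0 (c = 1*0 = 0)
z(U, G) = 0
(q(-5, -4)*((z(b(Q), 6) - 1) + 4))*(-1) = -4*((0 - 1) + 4)*(-1) = -4*(-1 + 4)*(-1) = -4*3*(-1) = -12*(-1) = 12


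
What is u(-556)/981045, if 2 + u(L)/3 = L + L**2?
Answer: 308578/327015 ≈ 0.94362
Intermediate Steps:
u(L) = -6 + 3*L + 3*L**2 (u(L) = -6 + 3*(L + L**2) = -6 + (3*L + 3*L**2) = -6 + 3*L + 3*L**2)
u(-556)/981045 = (-6 + 3*(-556) + 3*(-556)**2)/981045 = (-6 - 1668 + 3*309136)*(1/981045) = (-6 - 1668 + 927408)*(1/981045) = 925734*(1/981045) = 308578/327015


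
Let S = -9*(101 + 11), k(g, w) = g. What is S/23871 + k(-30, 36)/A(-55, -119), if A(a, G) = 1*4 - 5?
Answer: 238374/7957 ≈ 29.958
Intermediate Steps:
A(a, G) = -1 (A(a, G) = 4 - 5 = -1)
S = -1008 (S = -9*112 = -1008)
S/23871 + k(-30, 36)/A(-55, -119) = -1008/23871 - 30/(-1) = -1008*1/23871 - 30*(-1) = -336/7957 + 30 = 238374/7957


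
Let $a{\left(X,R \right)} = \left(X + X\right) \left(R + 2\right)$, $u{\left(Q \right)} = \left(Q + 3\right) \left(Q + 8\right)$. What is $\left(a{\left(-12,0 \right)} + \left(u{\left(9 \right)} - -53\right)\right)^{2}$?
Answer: $43681$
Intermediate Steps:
$u{\left(Q \right)} = \left(3 + Q\right) \left(8 + Q\right)$
$a{\left(X,R \right)} = 2 X \left(2 + R\right)$
$\left(a{\left(-12,0 \right)} + \left(u{\left(9 \right)} - -53\right)\right)^{2} = \left(2 \left(-12\right) \left(2 + 0\right) + \left(\left(24 + 9^{2} + 11 \cdot 9\right) - -53\right)\right)^{2} = \left(2 \left(-12\right) 2 + \left(\left(24 + 81 + 99\right) + 53\right)\right)^{2} = \left(-48 + \left(204 + 53\right)\right)^{2} = \left(-48 + 257\right)^{2} = 209^{2} = 43681$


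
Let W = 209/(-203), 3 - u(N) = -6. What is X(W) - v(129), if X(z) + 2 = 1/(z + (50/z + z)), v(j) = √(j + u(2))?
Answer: -4338051/2147812 - √138 ≈ -13.767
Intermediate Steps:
u(N) = 9 (u(N) = 3 - 1*(-6) = 3 + 6 = 9)
W = -209/203 (W = 209*(-1/203) = -209/203 ≈ -1.0296)
v(j) = √(9 + j) (v(j) = √(j + 9) = √(9 + j))
X(z) = -2 + 1/(2*z + 50/z) (X(z) = -2 + 1/(z + (50/z + z)) = -2 + 1/(z + (z + 50/z)) = -2 + 1/(2*z + 50/z))
X(W) - v(129) = (-100 - 209/203 - 4*(-209/203)²)/(2*(25 + (-209/203)²)) - √(9 + 129) = (-100 - 209/203 - 4*43681/41209)/(2*(25 + 43681/41209)) - √138 = (-100 - 209/203 - 174724/41209)/(2*(1073906/41209)) - √138 = (½)*(41209/1073906)*(-4338051/41209) - √138 = -4338051/2147812 - √138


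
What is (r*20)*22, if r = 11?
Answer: 4840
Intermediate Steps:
(r*20)*22 = (11*20)*22 = 220*22 = 4840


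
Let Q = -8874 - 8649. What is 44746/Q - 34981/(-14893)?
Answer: -53430115/260970039 ≈ -0.20474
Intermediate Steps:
Q = -17523
44746/Q - 34981/(-14893) = 44746/(-17523) - 34981/(-14893) = 44746*(-1/17523) - 34981*(-1/14893) = -44746/17523 + 34981/14893 = -53430115/260970039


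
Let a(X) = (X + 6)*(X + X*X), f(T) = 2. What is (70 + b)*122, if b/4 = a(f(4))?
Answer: 31964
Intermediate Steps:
a(X) = (6 + X)*(X + X²)
b = 192 (b = 4*(2*(6 + 2² + 7*2)) = 4*(2*(6 + 4 + 14)) = 4*(2*24) = 4*48 = 192)
(70 + b)*122 = (70 + 192)*122 = 262*122 = 31964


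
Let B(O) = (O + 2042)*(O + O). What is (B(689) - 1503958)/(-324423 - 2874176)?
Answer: -2259360/3198599 ≈ -0.70636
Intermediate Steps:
B(O) = 2*O*(2042 + O) (B(O) = (2042 + O)*(2*O) = 2*O*(2042 + O))
(B(689) - 1503958)/(-324423 - 2874176) = (2*689*(2042 + 689) - 1503958)/(-324423 - 2874176) = (2*689*2731 - 1503958)/(-3198599) = (3763318 - 1503958)*(-1/3198599) = 2259360*(-1/3198599) = -2259360/3198599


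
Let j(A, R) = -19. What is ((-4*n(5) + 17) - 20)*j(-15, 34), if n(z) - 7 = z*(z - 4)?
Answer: 969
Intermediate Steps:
n(z) = 7 + z*(-4 + z) (n(z) = 7 + z*(z - 4) = 7 + z*(-4 + z))
((-4*n(5) + 17) - 20)*j(-15, 34) = ((-4*(7 + 5² - 4*5) + 17) - 20)*(-19) = ((-4*(7 + 25 - 20) + 17) - 20)*(-19) = ((-4*12 + 17) - 20)*(-19) = ((-48 + 17) - 20)*(-19) = (-31 - 20)*(-19) = -51*(-19) = 969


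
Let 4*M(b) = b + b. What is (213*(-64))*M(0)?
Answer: 0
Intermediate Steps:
M(b) = b/2 (M(b) = (b + b)/4 = (2*b)/4 = b/2)
(213*(-64))*M(0) = (213*(-64))*((1/2)*0) = -13632*0 = 0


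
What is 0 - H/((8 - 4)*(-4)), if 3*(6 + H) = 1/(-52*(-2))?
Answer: -1871/4992 ≈ -0.37480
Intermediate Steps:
H = -1871/312 (H = -6 + 1/(3*((-52*(-2)))) = -6 + 1/(3*((-1*(-104)))) = -6 + (⅓)/104 = -6 + (⅓)*(1/104) = -6 + 1/312 = -1871/312 ≈ -5.9968)
0 - H/((8 - 4)*(-4)) = 0 - (-1871)/(312*((8 - 4)*(-4))) = 0 - (-1871)/(312*(4*(-4))) = 0 - (-1871)/(312*(-16)) = 0 - (-1871)*(-1)/(312*16) = 0 - 1*1871/4992 = 0 - 1871/4992 = -1871/4992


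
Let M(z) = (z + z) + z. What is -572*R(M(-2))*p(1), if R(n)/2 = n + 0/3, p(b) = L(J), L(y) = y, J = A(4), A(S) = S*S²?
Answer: 439296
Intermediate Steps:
A(S) = S³
J = 64 (J = 4³ = 64)
M(z) = 3*z (M(z) = 2*z + z = 3*z)
p(b) = 64
R(n) = 2*n (R(n) = 2*(n + 0/3) = 2*(n + 0*(⅓)) = 2*(n + 0) = 2*n)
-572*R(M(-2))*p(1) = -572*2*(3*(-2))*64 = -572*2*(-6)*64 = -(-6864)*64 = -572*(-768) = 439296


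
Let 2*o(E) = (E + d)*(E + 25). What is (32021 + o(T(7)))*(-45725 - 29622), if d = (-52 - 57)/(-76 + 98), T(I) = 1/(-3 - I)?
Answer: -1324369622833/550 ≈ -2.4079e+9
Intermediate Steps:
d = -109/22 ≈ -4.9545
o(E) = (25 + E)*(-109/22 + E)/2 (o(E) = ((E - 109/22)*(E + 25))/2 = ((-109/22 + E)*(25 + E))/2 = ((25 + E)*(-109/22 + E))/2 = (25 + E)*(-109/22 + E)/2)
(32021 + o(T(7)))*(-45725 - 29622) = (32021 + (-2725/44 + (-1/(3 + 7))²/2 + 441*(-1/(3 + 7))/44))*(-45725 - 29622) = (32021 + (-2725/44 + (-1/10)²/2 + 441*(-1/10)/44))*(-75347) = (32021 + (-2725/44 + (-1*⅒)²/2 + 441*(-1*⅒)/44))*(-75347) = (32021 + (-2725/44 + (-⅒)²/2 + (441/44)*(-⅒)))*(-75347) = (32021 + (-2725/44 + (½)*(1/100) - 441/440))*(-75347) = (32021 + (-2725/44 + 1/200 - 441/440))*(-75347) = (32021 - 34611/550)*(-75347) = (17576939/550)*(-75347) = -1324369622833/550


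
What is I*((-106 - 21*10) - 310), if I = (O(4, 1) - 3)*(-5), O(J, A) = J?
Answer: 3130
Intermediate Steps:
I = -5 (I = (4 - 3)*(-5) = 1*(-5) = -5)
I*((-106 - 21*10) - 310) = -5*((-106 - 21*10) - 310) = -5*((-106 - 210) - 310) = -5*(-316 - 310) = -5*(-626) = 3130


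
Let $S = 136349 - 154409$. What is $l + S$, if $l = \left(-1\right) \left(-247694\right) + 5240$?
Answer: $234874$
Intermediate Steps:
$S = -18060$
$l = 252934$ ($l = 247694 + 5240 = 252934$)
$l + S = 252934 - 18060 = 234874$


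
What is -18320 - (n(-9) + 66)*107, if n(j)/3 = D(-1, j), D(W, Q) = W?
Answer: -25061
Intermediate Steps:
n(j) = -3 (n(j) = 3*(-1) = -3)
-18320 - (n(-9) + 66)*107 = -18320 - (-3 + 66)*107 = -18320 - 63*107 = -18320 - 1*6741 = -18320 - 6741 = -25061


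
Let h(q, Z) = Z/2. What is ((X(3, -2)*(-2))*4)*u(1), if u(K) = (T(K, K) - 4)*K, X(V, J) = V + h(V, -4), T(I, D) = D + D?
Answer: 16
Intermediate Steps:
T(I, D) = 2*D
h(q, Z) = Z/2 (h(q, Z) = Z*(½) = Z/2)
X(V, J) = -2 + V (X(V, J) = V + (½)*(-4) = V - 2 = -2 + V)
u(K) = K*(-4 + 2*K) (u(K) = (2*K - 4)*K = (-4 + 2*K)*K = K*(-4 + 2*K))
((X(3, -2)*(-2))*4)*u(1) = (((-2 + 3)*(-2))*4)*(2*1*(-2 + 1)) = ((1*(-2))*4)*(2*1*(-1)) = -2*4*(-2) = -8*(-2) = 16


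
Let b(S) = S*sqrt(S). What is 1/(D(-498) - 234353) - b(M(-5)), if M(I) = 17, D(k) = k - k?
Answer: -1/234353 - 17*sqrt(17) ≈ -70.093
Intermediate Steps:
D(k) = 0
b(S) = S**(3/2)
1/(D(-498) - 234353) - b(M(-5)) = 1/(0 - 234353) - 17**(3/2) = 1/(-234353) - 17*sqrt(17) = -1/234353 - 17*sqrt(17)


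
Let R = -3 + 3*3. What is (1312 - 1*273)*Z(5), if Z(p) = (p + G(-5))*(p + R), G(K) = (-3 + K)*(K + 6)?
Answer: -34287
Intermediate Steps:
G(K) = (-3 + K)*(6 + K)
R = 6 (R = -3 + 9 = 6)
Z(p) = (-8 + p)*(6 + p) (Z(p) = (p + (-18 + (-5)**2 + 3*(-5)))*(p + 6) = (p + (-18 + 25 - 15))*(6 + p) = (p - 8)*(6 + p) = (-8 + p)*(6 + p))
(1312 - 1*273)*Z(5) = (1312 - 1*273)*(-48 + 5**2 - 2*5) = (1312 - 273)*(-48 + 25 - 10) = 1039*(-33) = -34287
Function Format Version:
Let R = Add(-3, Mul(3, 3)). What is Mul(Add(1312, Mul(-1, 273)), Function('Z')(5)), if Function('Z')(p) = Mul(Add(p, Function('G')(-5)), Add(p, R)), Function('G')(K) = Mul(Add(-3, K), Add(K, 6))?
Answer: -34287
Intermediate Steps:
Function('G')(K) = Mul(Add(-3, K), Add(6, K))
R = 6 (R = Add(-3, 9) = 6)
Function('Z')(p) = Mul(Add(-8, p), Add(6, p)) (Function('Z')(p) = Mul(Add(p, Add(-18, Pow(-5, 2), Mul(3, -5))), Add(p, 6)) = Mul(Add(p, Add(-18, 25, -15)), Add(6, p)) = Mul(Add(p, -8), Add(6, p)) = Mul(Add(-8, p), Add(6, p)))
Mul(Add(1312, Mul(-1, 273)), Function('Z')(5)) = Mul(Add(1312, Mul(-1, 273)), Add(-48, Pow(5, 2), Mul(-2, 5))) = Mul(Add(1312, -273), Add(-48, 25, -10)) = Mul(1039, -33) = -34287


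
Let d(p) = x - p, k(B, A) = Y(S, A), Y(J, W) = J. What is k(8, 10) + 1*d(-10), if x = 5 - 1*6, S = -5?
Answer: 4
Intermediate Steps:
k(B, A) = -5
x = -1 (x = 5 - 6 = -1)
d(p) = -1 - p
k(8, 10) + 1*d(-10) = -5 + 1*(-1 - 1*(-10)) = -5 + 1*(-1 + 10) = -5 + 1*9 = -5 + 9 = 4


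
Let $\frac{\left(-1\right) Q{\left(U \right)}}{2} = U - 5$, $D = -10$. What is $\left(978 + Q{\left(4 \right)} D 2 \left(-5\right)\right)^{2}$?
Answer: $1387684$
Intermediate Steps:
$Q{\left(U \right)} = 10 - 2 U$ ($Q{\left(U \right)} = - 2 \left(U - 5\right) = - 2 \left(-5 + U\right) = 10 - 2 U$)
$\left(978 + Q{\left(4 \right)} D 2 \left(-5\right)\right)^{2} = \left(978 + \left(10 - 8\right) \left(-10\right) 2 \left(-5\right)\right)^{2} = \left(978 + \left(10 - 8\right) \left(-10\right) \left(-10\right)\right)^{2} = \left(978 + 2 \left(-10\right) \left(-10\right)\right)^{2} = \left(978 - -200\right)^{2} = \left(978 + 200\right)^{2} = 1178^{2} = 1387684$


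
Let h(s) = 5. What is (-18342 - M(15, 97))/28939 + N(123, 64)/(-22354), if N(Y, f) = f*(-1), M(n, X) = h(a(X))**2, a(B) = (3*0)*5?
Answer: -204361911/323451203 ≈ -0.63182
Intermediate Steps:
a(B) = 0 (a(B) = 0*5 = 0)
M(n, X) = 25 (M(n, X) = 5**2 = 25)
N(Y, f) = -f
(-18342 - M(15, 97))/28939 + N(123, 64)/(-22354) = (-18342 - 1*25)/28939 - 1*64/(-22354) = (-18342 - 25)*(1/28939) - 64*(-1/22354) = -18367*1/28939 + 32/11177 = -18367/28939 + 32/11177 = -204361911/323451203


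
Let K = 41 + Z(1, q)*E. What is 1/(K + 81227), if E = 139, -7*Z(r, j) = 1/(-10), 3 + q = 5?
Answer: 70/5688899 ≈ 1.2305e-5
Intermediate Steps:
q = 2 (q = -3 + 5 = 2)
Z(r, j) = 1/70 (Z(r, j) = -1/7/(-10) = -1/7*(-1/10) = 1/70)
K = 3009/70 (K = 41 + (1/70)*139 = 41 + 139/70 = 3009/70 ≈ 42.986)
1/(K + 81227) = 1/(3009/70 + 81227) = 1/(5688899/70) = 70/5688899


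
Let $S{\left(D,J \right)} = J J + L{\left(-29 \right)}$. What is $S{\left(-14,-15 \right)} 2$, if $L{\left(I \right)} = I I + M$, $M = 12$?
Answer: $2156$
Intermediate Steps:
$L{\left(I \right)} = 12 + I^{2}$ ($L{\left(I \right)} = I I + 12 = I^{2} + 12 = 12 + I^{2}$)
$S{\left(D,J \right)} = 853 + J^{2}$ ($S{\left(D,J \right)} = J J + \left(12 + \left(-29\right)^{2}\right) = J^{2} + \left(12 + 841\right) = J^{2} + 853 = 853 + J^{2}$)
$S{\left(-14,-15 \right)} 2 = \left(853 + \left(-15\right)^{2}\right) 2 = \left(853 + 225\right) 2 = 1078 \cdot 2 = 2156$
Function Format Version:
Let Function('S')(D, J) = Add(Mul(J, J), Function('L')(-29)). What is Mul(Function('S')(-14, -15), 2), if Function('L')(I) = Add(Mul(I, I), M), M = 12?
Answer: 2156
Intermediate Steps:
Function('L')(I) = Add(12, Pow(I, 2)) (Function('L')(I) = Add(Mul(I, I), 12) = Add(Pow(I, 2), 12) = Add(12, Pow(I, 2)))
Function('S')(D, J) = Add(853, Pow(J, 2)) (Function('S')(D, J) = Add(Mul(J, J), Add(12, Pow(-29, 2))) = Add(Pow(J, 2), Add(12, 841)) = Add(Pow(J, 2), 853) = Add(853, Pow(J, 2)))
Mul(Function('S')(-14, -15), 2) = Mul(Add(853, Pow(-15, 2)), 2) = Mul(Add(853, 225), 2) = Mul(1078, 2) = 2156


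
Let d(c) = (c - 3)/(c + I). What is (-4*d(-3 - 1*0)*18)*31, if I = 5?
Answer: 6696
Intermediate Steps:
d(c) = (-3 + c)/(5 + c) (d(c) = (c - 3)/(c + 5) = (-3 + c)/(5 + c))
(-4*d(-3 - 1*0)*18)*31 = (-4*(-3 + (-3 - 1*0))/(5 + (-3 - 1*0))*18)*31 = (-4*(-3 + (-3 + 0))/(5 + (-3 + 0))*18)*31 = (-4*(-3 - 3)/(5 - 3)*18)*31 = (-4*(-6)/2*18)*31 = (-2*(-6)*18)*31 = (-4*(-3)*18)*31 = (12*18)*31 = 216*31 = 6696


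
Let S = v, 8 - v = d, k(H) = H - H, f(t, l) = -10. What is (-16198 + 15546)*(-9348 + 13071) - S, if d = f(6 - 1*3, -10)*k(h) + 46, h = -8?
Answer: -2427358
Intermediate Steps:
k(H) = 0
d = 46 (d = -10*0 + 46 = 0 + 46 = 46)
v = -38 (v = 8 - 1*46 = 8 - 46 = -38)
S = -38
(-16198 + 15546)*(-9348 + 13071) - S = (-16198 + 15546)*(-9348 + 13071) - 1*(-38) = -652*3723 + 38 = -2427396 + 38 = -2427358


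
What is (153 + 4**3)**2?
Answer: 47089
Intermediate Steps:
(153 + 4**3)**2 = (153 + 64)**2 = 217**2 = 47089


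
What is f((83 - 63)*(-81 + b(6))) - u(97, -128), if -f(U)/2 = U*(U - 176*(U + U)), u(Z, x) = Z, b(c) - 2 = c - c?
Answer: 1752472703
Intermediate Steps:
b(c) = 2 (b(c) = 2 + (c - c) = 2 + 0 = 2)
f(U) = 702*U² (f(U) = -2*U*(U - 176*(U + U)) = -2*U*(U - 352*U) = -2*U*(-351*U) = -(-702)*U² = 702*U²)
f((83 - 63)*(-81 + b(6))) - u(97, -128) = 702*((83 - 63)*(-81 + 2))² - 1*97 = 702*(20*(-79))² - 97 = 702*(-1580)² - 97 = 702*2496400 - 97 = 1752472800 - 97 = 1752472703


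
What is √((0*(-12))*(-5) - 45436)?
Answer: 2*I*√11359 ≈ 213.16*I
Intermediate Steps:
√((0*(-12))*(-5) - 45436) = √(0*(-5) - 45436) = √(0 - 45436) = √(-45436) = 2*I*√11359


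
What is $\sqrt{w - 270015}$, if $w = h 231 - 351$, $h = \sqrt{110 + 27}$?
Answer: $\sqrt{-270366 + 231 \sqrt{137}} \approx 517.36 i$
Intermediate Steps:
$h = \sqrt{137} \approx 11.705$
$w = -351 + 231 \sqrt{137}$ ($w = \sqrt{137} \cdot 231 - 351 = 231 \sqrt{137} - 351 = -351 + 231 \sqrt{137} \approx 2352.8$)
$\sqrt{w - 270015} = \sqrt{\left(-351 + 231 \sqrt{137}\right) - 270015} = \sqrt{-270366 + 231 \sqrt{137}}$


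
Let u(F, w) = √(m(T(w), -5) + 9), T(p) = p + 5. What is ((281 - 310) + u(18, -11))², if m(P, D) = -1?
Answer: 849 - 116*√2 ≈ 684.95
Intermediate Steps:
T(p) = 5 + p
u(F, w) = 2*√2 (u(F, w) = √(-1 + 9) = √8 = 2*√2)
((281 - 310) + u(18, -11))² = ((281 - 310) + 2*√2)² = (-29 + 2*√2)²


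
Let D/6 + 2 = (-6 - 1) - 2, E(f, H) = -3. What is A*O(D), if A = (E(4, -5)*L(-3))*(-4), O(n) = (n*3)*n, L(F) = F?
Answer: -470448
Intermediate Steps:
D = -66 (D = -12 + 6*((-6 - 1) - 2) = -12 + 6*(-7 - 2) = -12 + 6*(-9) = -12 - 54 = -66)
O(n) = 3*n² (O(n) = (3*n)*n = 3*n²)
A = -36 (A = -3*(-3)*(-4) = 9*(-4) = -36)
A*O(D) = -108*(-66)² = -108*4356 = -36*13068 = -470448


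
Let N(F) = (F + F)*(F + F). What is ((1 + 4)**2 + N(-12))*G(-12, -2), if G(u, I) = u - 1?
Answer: -7813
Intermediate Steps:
G(u, I) = -1 + u
N(F) = 4*F**2 (N(F) = (2*F)*(2*F) = 4*F**2)
((1 + 4)**2 + N(-12))*G(-12, -2) = ((1 + 4)**2 + 4*(-12)**2)*(-1 - 12) = (5**2 + 4*144)*(-13) = (25 + 576)*(-13) = 601*(-13) = -7813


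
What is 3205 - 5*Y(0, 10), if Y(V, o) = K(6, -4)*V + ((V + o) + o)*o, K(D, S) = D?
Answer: 2205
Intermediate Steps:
Y(V, o) = 6*V + o*(V + 2*o) (Y(V, o) = 6*V + ((V + o) + o)*o = 6*V + (V + 2*o)*o = 6*V + o*(V + 2*o))
3205 - 5*Y(0, 10) = 3205 - 5*(2*10**2 + 6*0 + 0*10) = 3205 - 5*(2*100 + 0 + 0) = 3205 - 5*(200 + 0 + 0) = 3205 - 5*200 = 3205 - 1000 = 2205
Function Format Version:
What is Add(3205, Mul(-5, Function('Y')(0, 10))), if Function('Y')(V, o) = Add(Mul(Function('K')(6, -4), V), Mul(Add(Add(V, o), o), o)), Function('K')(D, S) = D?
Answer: 2205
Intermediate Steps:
Function('Y')(V, o) = Add(Mul(6, V), Mul(o, Add(V, Mul(2, o)))) (Function('Y')(V, o) = Add(Mul(6, V), Mul(Add(Add(V, o), o), o)) = Add(Mul(6, V), Mul(Add(V, Mul(2, o)), o)) = Add(Mul(6, V), Mul(o, Add(V, Mul(2, o)))))
Add(3205, Mul(-5, Function('Y')(0, 10))) = Add(3205, Mul(-5, Add(Mul(2, Pow(10, 2)), Mul(6, 0), Mul(0, 10)))) = Add(3205, Mul(-5, Add(Mul(2, 100), 0, 0))) = Add(3205, Mul(-5, Add(200, 0, 0))) = Add(3205, Mul(-5, 200)) = Add(3205, -1000) = 2205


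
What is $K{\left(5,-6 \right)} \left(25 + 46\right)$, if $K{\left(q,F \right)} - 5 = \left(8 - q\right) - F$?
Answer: $994$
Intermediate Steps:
$K{\left(q,F \right)} = 13 - F - q$ ($K{\left(q,F \right)} = 5 - \left(-8 + F + q\right) = 13 - F - q$)
$K{\left(5,-6 \right)} \left(25 + 46\right) = \left(13 - -6 - 5\right) \left(25 + 46\right) = \left(13 + 6 - 5\right) 71 = 14 \cdot 71 = 994$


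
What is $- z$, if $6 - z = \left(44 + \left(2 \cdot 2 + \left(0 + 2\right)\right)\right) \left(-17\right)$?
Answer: $-856$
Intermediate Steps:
$z = 856$ ($z = 6 - \left(44 + \left(2 \cdot 2 + \left(0 + 2\right)\right)\right) \left(-17\right) = 6 - \left(44 + \left(4 + 2\right)\right) \left(-17\right) = 6 - \left(44 + 6\right) \left(-17\right) = 6 - 50 \left(-17\right) = 6 - -850 = 6 + 850 = 856$)
$- z = \left(-1\right) 856 = -856$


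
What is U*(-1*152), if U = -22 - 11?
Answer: 5016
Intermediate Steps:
U = -33
U*(-1*152) = -(-33)*152 = -33*(-152) = 5016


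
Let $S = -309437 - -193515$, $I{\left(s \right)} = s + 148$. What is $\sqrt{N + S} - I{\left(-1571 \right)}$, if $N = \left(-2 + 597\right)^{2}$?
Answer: $1423 + \sqrt{238103} \approx 1911.0$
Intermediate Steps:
$N = 354025$ ($N = 595^{2} = 354025$)
$I{\left(s \right)} = 148 + s$
$S = -115922$ ($S = -309437 + 193515 = -115922$)
$\sqrt{N + S} - I{\left(-1571 \right)} = \sqrt{354025 - 115922} - \left(148 - 1571\right) = \sqrt{238103} - -1423 = \sqrt{238103} + 1423 = 1423 + \sqrt{238103}$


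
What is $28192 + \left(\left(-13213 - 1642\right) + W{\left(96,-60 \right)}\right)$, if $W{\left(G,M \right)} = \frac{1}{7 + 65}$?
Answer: $\frac{960265}{72} \approx 13337.0$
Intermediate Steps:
$W{\left(G,M \right)} = \frac{1}{72}$
$28192 + \left(\left(-13213 - 1642\right) + W{\left(96,-60 \right)}\right) = 28192 + \left(\left(-13213 - 1642\right) + \frac{1}{72}\right) = 28192 + \left(-14855 + \frac{1}{72}\right) = 28192 - \frac{1069559}{72} = \frac{960265}{72}$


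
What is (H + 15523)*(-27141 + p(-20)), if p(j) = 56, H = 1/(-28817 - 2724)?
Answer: -13261112364070/31541 ≈ -4.2044e+8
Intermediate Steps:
H = -1/31541 (H = 1/(-31541) = -1/31541 ≈ -3.1705e-5)
(H + 15523)*(-27141 + p(-20)) = (-1/31541 + 15523)*(-27141 + 56) = (489610942/31541)*(-27085) = -13261112364070/31541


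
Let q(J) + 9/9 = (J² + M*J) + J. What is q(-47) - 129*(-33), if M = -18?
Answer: 7264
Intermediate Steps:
q(J) = -1 + J² - 17*J (q(J) = -1 + ((J² - 18*J) + J) = -1 + (J² - 17*J) = -1 + J² - 17*J)
q(-47) - 129*(-33) = (-1 + (-47)² - 17*(-47)) - 129*(-33) = (-1 + 2209 + 799) + 4257 = 3007 + 4257 = 7264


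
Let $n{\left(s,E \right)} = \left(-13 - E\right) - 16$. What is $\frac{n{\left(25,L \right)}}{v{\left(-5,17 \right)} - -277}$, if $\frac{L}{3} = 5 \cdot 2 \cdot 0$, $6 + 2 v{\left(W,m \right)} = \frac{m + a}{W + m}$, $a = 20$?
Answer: $- \frac{696}{6613} \approx -0.10525$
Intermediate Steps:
$v{\left(W,m \right)} = -3 + \frac{20 + m}{2 \left(W + m\right)}$ ($v{\left(W,m \right)} = -3 + \frac{\left(m + 20\right) \frac{1}{W + m}}{2} = -3 + \frac{\left(20 + m\right) \frac{1}{W + m}}{2} = -3 + \frac{\frac{1}{W + m} \left(20 + m\right)}{2} = -3 + \frac{20 + m}{2 \left(W + m\right)}$)
$L = 0$ ($L = 3 \cdot 5 \cdot 2 \cdot 0 = 3 \cdot 10 \cdot 0 = 3 \cdot 0 = 0$)
$n{\left(s,E \right)} = -29 - E$ ($n{\left(s,E \right)} = \left(-13 - E\right) - 16 = -29 - E$)
$\frac{n{\left(25,L \right)}}{v{\left(-5,17 \right)} - -277} = \frac{-29 - 0}{\frac{10 - -15 - \frac{85}{2}}{-5 + 17} - -277} = \frac{-29 + 0}{\frac{10 + 15 - \frac{85}{2}}{12} + 277} = - \frac{29}{\frac{1}{12} \left(- \frac{35}{2}\right) + 277} = - \frac{29}{- \frac{35}{24} + 277} = - \frac{29}{\frac{6613}{24}} = \left(-29\right) \frac{24}{6613} = - \frac{696}{6613}$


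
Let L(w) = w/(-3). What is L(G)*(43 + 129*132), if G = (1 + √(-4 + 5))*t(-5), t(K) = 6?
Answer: -68284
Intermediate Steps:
G = 12 (G = (1 + √(-4 + 5))*6 = (1 + √1)*6 = (1 + 1)*6 = 2*6 = 12)
L(w) = -w/3 (L(w) = w*(-⅓) = -w/3)
L(G)*(43 + 129*132) = (-⅓*12)*(43 + 129*132) = -4*(43 + 17028) = -4*17071 = -68284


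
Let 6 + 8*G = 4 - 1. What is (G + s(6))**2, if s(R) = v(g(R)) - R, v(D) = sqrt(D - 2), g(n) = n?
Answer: 1225/64 ≈ 19.141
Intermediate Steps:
v(D) = sqrt(-2 + D)
s(R) = sqrt(-2 + R) - R
G = -3/8 (G = -3/4 + (4 - 1)/8 = -3/4 + (1/8)*3 = -3/4 + 3/8 = -3/8 ≈ -0.37500)
(G + s(6))**2 = (-3/8 + (sqrt(-2 + 6) - 1*6))**2 = (-3/8 + (sqrt(4) - 6))**2 = (-3/8 + (2 - 6))**2 = (-3/8 - 4)**2 = (-35/8)**2 = 1225/64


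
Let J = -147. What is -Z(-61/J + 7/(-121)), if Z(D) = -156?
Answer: 156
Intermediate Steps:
-Z(-61/J + 7/(-121)) = -1*(-156) = 156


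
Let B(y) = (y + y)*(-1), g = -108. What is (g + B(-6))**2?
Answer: 9216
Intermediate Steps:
B(y) = -2*y (B(y) = (2*y)*(-1) = -2*y)
(g + B(-6))**2 = (-108 - 2*(-6))**2 = (-108 + 12)**2 = (-96)**2 = 9216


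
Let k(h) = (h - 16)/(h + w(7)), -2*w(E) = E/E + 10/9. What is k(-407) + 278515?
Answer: 2045700289/7345 ≈ 2.7852e+5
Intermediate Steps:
w(E) = -19/18 (w(E) = -(E/E + 10/9)/2 = -(1 + 10*(⅑))/2 = -(1 + 10/9)/2 = -½*19/9 = -19/18)
k(h) = (-16 + h)/(-19/18 + h) (k(h) = (h - 16)/(h - 19/18) = (-16 + h)/(-19/18 + h))
k(-407) + 278515 = 18*(-16 - 407)/(-19 + 18*(-407)) + 278515 = 18*(-423)/(-19 - 7326) + 278515 = 18*(-423)/(-7345) + 278515 = 18*(-1/7345)*(-423) + 278515 = 7614/7345 + 278515 = 2045700289/7345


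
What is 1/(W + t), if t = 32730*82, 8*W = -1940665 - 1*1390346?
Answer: 8/18139869 ≈ 4.4102e-7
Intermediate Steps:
W = -3331011/8 (W = (-1940665 - 1*1390346)/8 = (-1940665 - 1390346)/8 = (1/8)*(-3331011) = -3331011/8 ≈ -4.1638e+5)
t = 2683860
1/(W + t) = 1/(-3331011/8 + 2683860) = 1/(18139869/8) = 8/18139869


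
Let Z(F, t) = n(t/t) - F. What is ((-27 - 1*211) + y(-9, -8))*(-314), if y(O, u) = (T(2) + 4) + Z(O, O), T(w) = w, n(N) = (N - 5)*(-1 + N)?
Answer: 70022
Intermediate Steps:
n(N) = (-1 + N)*(-5 + N) (n(N) = (-5 + N)*(-1 + N) = (-1 + N)*(-5 + N))
Z(F, t) = -F (Z(F, t) = (5 + (t/t)² - 6*t/t) - F = (5 + 1² - 6*1) - F = (5 + 1 - 6) - F = 0 - F = -F)
y(O, u) = 6 - O (y(O, u) = (2 + 4) - O = 6 - O)
((-27 - 1*211) + y(-9, -8))*(-314) = ((-27 - 1*211) + (6 - 1*(-9)))*(-314) = ((-27 - 211) + (6 + 9))*(-314) = (-238 + 15)*(-314) = -223*(-314) = 70022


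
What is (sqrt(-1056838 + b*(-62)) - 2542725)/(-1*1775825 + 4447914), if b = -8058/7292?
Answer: -2542725/2672089 + 5*I*sqrt(140479707313)/4871218247 ≈ -0.95159 + 0.00038471*I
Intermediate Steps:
b = -4029/3646 (b = -8058*1/7292 = -4029/3646 ≈ -1.1050)
(sqrt(-1056838 + b*(-62)) - 2542725)/(-1*1775825 + 4447914) = (sqrt(-1056838 - 4029/3646*(-62)) - 2542725)/(-1*1775825 + 4447914) = (sqrt(-1056838 + 124899/1823) - 2542725)/(-1775825 + 4447914) = (sqrt(-1926490775/1823) - 2542725)/2672089 = (5*I*sqrt(140479707313)/1823 - 2542725)*(1/2672089) = (-2542725 + 5*I*sqrt(140479707313)/1823)*(1/2672089) = -2542725/2672089 + 5*I*sqrt(140479707313)/4871218247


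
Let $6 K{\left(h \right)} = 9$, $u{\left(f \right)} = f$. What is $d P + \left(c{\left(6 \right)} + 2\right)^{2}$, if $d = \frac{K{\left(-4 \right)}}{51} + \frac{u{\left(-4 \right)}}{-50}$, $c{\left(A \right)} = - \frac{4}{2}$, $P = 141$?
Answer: $\frac{13113}{850} \approx 15.427$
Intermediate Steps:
$K{\left(h \right)} = \frac{3}{2}$ ($K{\left(h \right)} = \frac{1}{6} \cdot 9 = \frac{3}{2}$)
$c{\left(A \right)} = -2$ ($c{\left(A \right)} = \left(-4\right) \frac{1}{2} = -2$)
$d = \frac{93}{850}$ ($d = \frac{3}{2 \cdot 51} - \frac{4}{-50} = \frac{3}{2} \cdot \frac{1}{51} - - \frac{2}{25} = \frac{1}{34} + \frac{2}{25} = \frac{93}{850} \approx 0.10941$)
$d P + \left(c{\left(6 \right)} + 2\right)^{2} = \frac{93}{850} \cdot 141 + \left(-2 + 2\right)^{2} = \frac{13113}{850} + 0^{2} = \frac{13113}{850} + 0 = \frac{13113}{850}$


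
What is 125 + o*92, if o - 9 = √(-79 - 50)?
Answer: 953 + 92*I*√129 ≈ 953.0 + 1044.9*I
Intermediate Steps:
o = 9 + I*√129 (o = 9 + √(-79 - 50) = 9 + √(-129) = 9 + I*√129 ≈ 9.0 + 11.358*I)
125 + o*92 = 125 + (9 + I*√129)*92 = 125 + (828 + 92*I*√129) = 953 + 92*I*√129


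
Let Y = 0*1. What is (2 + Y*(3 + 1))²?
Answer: 4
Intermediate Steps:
Y = 0
(2 + Y*(3 + 1))² = (2 + 0*(3 + 1))² = (2 + 0*4)² = (2 + 0)² = 2² = 4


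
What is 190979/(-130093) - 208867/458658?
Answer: -114766180813/59668195194 ≈ -1.9234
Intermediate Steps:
190979/(-130093) - 208867/458658 = 190979*(-1/130093) - 208867*1/458658 = -190979/130093 - 208867/458658 = -114766180813/59668195194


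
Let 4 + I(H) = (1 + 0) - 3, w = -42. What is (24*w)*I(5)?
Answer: 6048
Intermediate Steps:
I(H) = -6 (I(H) = -4 + ((1 + 0) - 3) = -4 + (1 - 3) = -4 - 2 = -6)
(24*w)*I(5) = (24*(-42))*(-6) = -1008*(-6) = 6048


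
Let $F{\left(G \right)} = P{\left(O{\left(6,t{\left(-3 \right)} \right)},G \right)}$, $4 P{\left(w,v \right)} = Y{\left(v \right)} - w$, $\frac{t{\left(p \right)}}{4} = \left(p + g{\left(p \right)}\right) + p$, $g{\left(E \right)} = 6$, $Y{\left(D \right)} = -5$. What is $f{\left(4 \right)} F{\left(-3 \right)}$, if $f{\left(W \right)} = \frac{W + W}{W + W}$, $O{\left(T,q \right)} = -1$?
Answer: $-1$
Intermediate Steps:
$t{\left(p \right)} = 24 + 8 p$ ($t{\left(p \right)} = 4 \left(\left(p + 6\right) + p\right) = 4 \left(\left(6 + p\right) + p\right) = 4 \left(6 + 2 p\right) = 24 + 8 p$)
$P{\left(w,v \right)} = - \frac{5}{4} - \frac{w}{4}$ ($P{\left(w,v \right)} = \frac{-5 - w}{4} = - \frac{5}{4} - \frac{w}{4}$)
$f{\left(W \right)} = 1$ ($f{\left(W \right)} = \frac{2 W}{2 W} = 2 W \frac{1}{2 W} = 1$)
$F{\left(G \right)} = -1$ ($F{\left(G \right)} = - \frac{5}{4} - - \frac{1}{4} = - \frac{5}{4} + \frac{1}{4} = -1$)
$f{\left(4 \right)} F{\left(-3 \right)} = 1 \left(-1\right) = -1$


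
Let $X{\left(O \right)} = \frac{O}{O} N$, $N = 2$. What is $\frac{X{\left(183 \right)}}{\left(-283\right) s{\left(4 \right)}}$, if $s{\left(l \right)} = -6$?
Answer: $\frac{1}{849} \approx 0.0011779$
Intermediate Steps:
$X{\left(O \right)} = 2$ ($X{\left(O \right)} = \frac{O}{O} 2 = 1 \cdot 2 = 2$)
$\frac{X{\left(183 \right)}}{\left(-283\right) s{\left(4 \right)}} = \frac{2}{\left(-283\right) \left(-6\right)} = \frac{2}{1698} = 2 \cdot \frac{1}{1698} = \frac{1}{849}$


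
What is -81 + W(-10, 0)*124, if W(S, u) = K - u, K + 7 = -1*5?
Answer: -1569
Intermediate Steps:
K = -12 (K = -7 - 1*5 = -7 - 5 = -12)
W(S, u) = -12 - u
-81 + W(-10, 0)*124 = -81 + (-12 - 1*0)*124 = -81 + (-12 + 0)*124 = -81 - 12*124 = -81 - 1488 = -1569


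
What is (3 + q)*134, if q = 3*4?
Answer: 2010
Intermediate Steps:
q = 12
(3 + q)*134 = (3 + 12)*134 = 15*134 = 2010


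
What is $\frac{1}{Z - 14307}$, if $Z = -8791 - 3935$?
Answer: $- \frac{1}{27033} \approx -3.6992 \cdot 10^{-5}$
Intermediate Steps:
$Z = -12726$ ($Z = -8791 - 3935 = -12726$)
$\frac{1}{Z - 14307} = \frac{1}{-12726 - 14307} = \frac{1}{-27033} = - \frac{1}{27033}$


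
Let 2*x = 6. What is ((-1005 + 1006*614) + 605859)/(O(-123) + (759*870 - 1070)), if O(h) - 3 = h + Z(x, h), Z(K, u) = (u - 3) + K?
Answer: 1222538/659017 ≈ 1.8551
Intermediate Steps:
x = 3 (x = (½)*6 = 3)
Z(K, u) = -3 + K + u (Z(K, u) = (-3 + u) + K = -3 + K + u)
O(h) = 3 + 2*h (O(h) = 3 + (h + (-3 + 3 + h)) = 3 + (h + h) = 3 + 2*h)
((-1005 + 1006*614) + 605859)/(O(-123) + (759*870 - 1070)) = ((-1005 + 1006*614) + 605859)/((3 + 2*(-123)) + (759*870 - 1070)) = ((-1005 + 617684) + 605859)/((3 - 246) + (660330 - 1070)) = (616679 + 605859)/(-243 + 659260) = 1222538/659017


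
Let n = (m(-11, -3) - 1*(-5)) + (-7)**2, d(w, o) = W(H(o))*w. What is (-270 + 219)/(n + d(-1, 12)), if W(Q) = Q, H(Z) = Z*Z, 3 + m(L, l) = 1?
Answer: 51/92 ≈ 0.55435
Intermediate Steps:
m(L, l) = -2 (m(L, l) = -3 + 1 = -2)
H(Z) = Z**2
d(w, o) = w*o**2 (d(w, o) = o**2*w = w*o**2)
n = 52 (n = (-2 - 1*(-5)) + (-7)**2 = (-2 + 5) + 49 = 3 + 49 = 52)
(-270 + 219)/(n + d(-1, 12)) = (-270 + 219)/(52 - 1*12**2) = -51/(52 - 1*144) = -51/(52 - 144) = -51/(-92) = -51*(-1/92) = 51/92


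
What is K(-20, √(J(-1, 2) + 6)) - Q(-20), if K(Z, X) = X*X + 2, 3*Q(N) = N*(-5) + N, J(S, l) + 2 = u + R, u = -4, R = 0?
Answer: -74/3 ≈ -24.667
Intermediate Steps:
J(S, l) = -6 (J(S, l) = -2 + (-4 + 0) = -2 - 4 = -6)
Q(N) = -4*N/3 (Q(N) = (N*(-5) + N)/3 = (-5*N + N)/3 = (-4*N)/3 = -4*N/3)
K(Z, X) = 2 + X² (K(Z, X) = X² + 2 = 2 + X²)
K(-20, √(J(-1, 2) + 6)) - Q(-20) = (2 + (√(-6 + 6))²) - (-4)*(-20)/3 = (2 + (√0)²) - 1*80/3 = (2 + 0²) - 80/3 = (2 + 0) - 80/3 = 2 - 80/3 = -74/3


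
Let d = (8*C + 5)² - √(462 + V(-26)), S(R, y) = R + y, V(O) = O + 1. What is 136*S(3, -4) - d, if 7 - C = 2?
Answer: -2161 + √437 ≈ -2140.1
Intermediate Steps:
C = 5 (C = 7 - 1*2 = 7 - 2 = 5)
V(O) = 1 + O
d = 2025 - √437 (d = (8*5 + 5)² - √(462 + (1 - 26)) = (40 + 5)² - √(462 - 25) = 45² - √437 = 2025 - √437 ≈ 2004.1)
136*S(3, -4) - d = 136*(3 - 4) - (2025 - √437) = 136*(-1) + (-2025 + √437) = -136 + (-2025 + √437) = -2161 + √437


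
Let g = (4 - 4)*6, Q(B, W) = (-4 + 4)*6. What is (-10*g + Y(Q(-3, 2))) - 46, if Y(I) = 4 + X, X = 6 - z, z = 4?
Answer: -40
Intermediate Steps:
Q(B, W) = 0 (Q(B, W) = 0*6 = 0)
g = 0 (g = 0*6 = 0)
X = 2 (X = 6 - 1*4 = 6 - 4 = 2)
Y(I) = 6 (Y(I) = 4 + 2 = 6)
(-10*g + Y(Q(-3, 2))) - 46 = (-10*0 + 6) - 46 = (0 + 6) - 46 = 6 - 46 = -40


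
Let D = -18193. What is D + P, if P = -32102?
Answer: -50295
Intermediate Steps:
D + P = -18193 - 32102 = -50295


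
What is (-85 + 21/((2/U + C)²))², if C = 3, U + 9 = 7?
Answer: 101761/16 ≈ 6360.1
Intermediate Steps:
U = -2 (U = -9 + 7 = -2)
(-85 + 21/((2/U + C)²))² = (-85 + 21/((2/(-2) + 3)²))² = (-85 + 21/((2*(-½) + 3)²))² = (-85 + 21/((-1 + 3)²))² = (-85 + 21/(2²))² = (-85 + 21/4)² = (-319/4)² = 101761/16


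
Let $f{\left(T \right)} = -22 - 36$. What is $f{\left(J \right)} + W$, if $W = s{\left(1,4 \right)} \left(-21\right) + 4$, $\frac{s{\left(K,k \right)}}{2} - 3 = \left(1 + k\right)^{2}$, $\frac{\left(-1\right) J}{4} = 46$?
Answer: $-1230$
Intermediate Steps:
$J = -184$ ($J = \left(-4\right) 46 = -184$)
$s{\left(K,k \right)} = 6 + 2 \left(1 + k\right)^{2}$
$f{\left(T \right)} = -58$ ($f{\left(T \right)} = -22 - 36 = -58$)
$W = -1172$ ($W = \left(6 + 2 \left(1 + 4\right)^{2}\right) \left(-21\right) + 4 = \left(6 + 2 \cdot 5^{2}\right) \left(-21\right) + 4 = \left(6 + 2 \cdot 25\right) \left(-21\right) + 4 = \left(6 + 50\right) \left(-21\right) + 4 = 56 \left(-21\right) + 4 = -1176 + 4 = -1172$)
$f{\left(J \right)} + W = -58 - 1172 = -1230$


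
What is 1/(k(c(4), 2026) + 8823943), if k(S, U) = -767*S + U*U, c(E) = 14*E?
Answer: 1/12885667 ≈ 7.7606e-8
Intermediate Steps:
k(S, U) = U**2 - 767*S (k(S, U) = -767*S + U**2 = U**2 - 767*S)
1/(k(c(4), 2026) + 8823943) = 1/((2026**2 - 10738*4) + 8823943) = 1/((4104676 - 767*56) + 8823943) = 1/((4104676 - 42952) + 8823943) = 1/(4061724 + 8823943) = 1/12885667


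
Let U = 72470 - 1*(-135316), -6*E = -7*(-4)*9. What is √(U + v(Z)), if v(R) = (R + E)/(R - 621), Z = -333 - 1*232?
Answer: √292271676358/1186 ≈ 455.84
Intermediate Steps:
E = -42 (E = -(-7*(-4))*9/6 = -14*9/3 = -⅙*252 = -42)
Z = -565 (Z = -333 - 232 = -565)
v(R) = (-42 + R)/(-621 + R) (v(R) = (R - 42)/(R - 621) = (-42 + R)/(-621 + R))
U = 207786 (U = 72470 + 135316 = 207786)
√(U + v(Z)) = √(207786 + (-42 - 565)/(-621 - 565)) = √(207786 - 607/(-1186)) = √(207786 - 1/1186*(-607)) = √(207786 + 607/1186) = √(246434803/1186) = √292271676358/1186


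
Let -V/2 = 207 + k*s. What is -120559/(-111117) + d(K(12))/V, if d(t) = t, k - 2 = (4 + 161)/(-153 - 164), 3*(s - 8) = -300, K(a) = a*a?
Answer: 172946881/2496910107 ≈ 0.069264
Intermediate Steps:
K(a) = a**2
s = -92 (s = 8 + (1/3)*(-300) = 8 - 100 = -92)
k = 469/317 (k = 2 + (4 + 161)/(-153 - 164) = 2 + 165/(-317) = 2 + 165*(-1/317) = 2 - 165/317 = 469/317 ≈ 1.4795)
V = -44942/317 (V = -2*(207 + (469/317)*(-92)) = -2*(207 - 43148/317) = -2*22471/317 = -44942/317 ≈ -141.77)
-120559/(-111117) + d(K(12))/V = -120559/(-111117) + 12**2/(-44942/317) = -120559*(-1/111117) + 144*(-317/44942) = 120559/111117 - 22824/22471 = 172946881/2496910107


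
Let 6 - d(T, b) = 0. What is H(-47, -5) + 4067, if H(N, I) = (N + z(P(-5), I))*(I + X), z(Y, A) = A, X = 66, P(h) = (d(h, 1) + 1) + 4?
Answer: 895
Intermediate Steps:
d(T, b) = 6 (d(T, b) = 6 - 1*0 = 6 + 0 = 6)
P(h) = 11 (P(h) = (6 + 1) + 4 = 7 + 4 = 11)
H(N, I) = (66 + I)*(I + N) (H(N, I) = (N + I)*(I + 66) = (I + N)*(66 + I) = (66 + I)*(I + N))
H(-47, -5) + 4067 = ((-5)**2 + 66*(-5) + 66*(-47) - 5*(-47)) + 4067 = (25 - 330 - 3102 + 235) + 4067 = -3172 + 4067 = 895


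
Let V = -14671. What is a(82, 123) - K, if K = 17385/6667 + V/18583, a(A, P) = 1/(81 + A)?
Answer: -36592492513/20194536343 ≈ -1.8120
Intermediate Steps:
K = 225253898/123892861 (K = 17385/6667 - 14671/18583 = 225253898/123892861 ≈ 1.8181)
a(82, 123) - K = 1/(81 + 82) - 1*225253898/123892861 = 1/163 - 225253898/123892861 = -36592492513/20194536343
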